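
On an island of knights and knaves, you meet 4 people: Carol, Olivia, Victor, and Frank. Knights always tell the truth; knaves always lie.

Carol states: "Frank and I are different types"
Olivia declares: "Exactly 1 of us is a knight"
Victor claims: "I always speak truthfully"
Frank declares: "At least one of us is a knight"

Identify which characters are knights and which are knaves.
Carol is a knave.
Olivia is a knave.
Victor is a knave.
Frank is a knave.

Verification:
- Carol (knave) says "Frank and I are different types" - this is FALSE (a lie) because Carol is a knave and Frank is a knave.
- Olivia (knave) says "Exactly 1 of us is a knight" - this is FALSE (a lie) because there are 0 knights.
- Victor (knave) says "I always speak truthfully" - this is FALSE (a lie) because Victor is a knave.
- Frank (knave) says "At least one of us is a knight" - this is FALSE (a lie) because no one is a knight.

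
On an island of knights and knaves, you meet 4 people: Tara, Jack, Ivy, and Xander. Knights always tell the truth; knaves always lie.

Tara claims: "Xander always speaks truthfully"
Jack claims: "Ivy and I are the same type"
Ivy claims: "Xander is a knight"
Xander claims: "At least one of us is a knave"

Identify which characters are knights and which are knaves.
Tara is a knight.
Jack is a knave.
Ivy is a knight.
Xander is a knight.

Verification:
- Tara (knight) says "Xander always speaks truthfully" - this is TRUE because Xander is a knight.
- Jack (knave) says "Ivy and I are the same type" - this is FALSE (a lie) because Jack is a knave and Ivy is a knight.
- Ivy (knight) says "Xander is a knight" - this is TRUE because Xander is a knight.
- Xander (knight) says "At least one of us is a knave" - this is TRUE because Jack is a knave.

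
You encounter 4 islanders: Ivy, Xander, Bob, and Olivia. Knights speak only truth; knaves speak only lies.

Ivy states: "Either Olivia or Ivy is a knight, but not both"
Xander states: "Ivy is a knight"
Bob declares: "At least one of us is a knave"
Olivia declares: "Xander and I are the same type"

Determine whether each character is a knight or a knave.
Ivy is a knight.
Xander is a knight.
Bob is a knight.
Olivia is a knave.

Verification:
- Ivy (knight) says "Either Olivia or Ivy is a knight, but not both" - this is TRUE because Olivia is a knave and Ivy is a knight.
- Xander (knight) says "Ivy is a knight" - this is TRUE because Ivy is a knight.
- Bob (knight) says "At least one of us is a knave" - this is TRUE because Olivia is a knave.
- Olivia (knave) says "Xander and I are the same type" - this is FALSE (a lie) because Olivia is a knave and Xander is a knight.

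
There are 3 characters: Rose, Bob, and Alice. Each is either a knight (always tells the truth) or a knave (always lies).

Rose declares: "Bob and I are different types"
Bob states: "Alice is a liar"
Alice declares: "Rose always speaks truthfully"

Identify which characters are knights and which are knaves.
Rose is a knight.
Bob is a knave.
Alice is a knight.

Verification:
- Rose (knight) says "Bob and I are different types" - this is TRUE because Rose is a knight and Bob is a knave.
- Bob (knave) says "Alice is a liar" - this is FALSE (a lie) because Alice is a knight.
- Alice (knight) says "Rose always speaks truthfully" - this is TRUE because Rose is a knight.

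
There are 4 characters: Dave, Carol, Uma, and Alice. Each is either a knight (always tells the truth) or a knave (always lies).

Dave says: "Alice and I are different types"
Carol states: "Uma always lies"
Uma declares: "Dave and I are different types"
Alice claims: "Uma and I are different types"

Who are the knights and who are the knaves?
Dave is a knave.
Carol is a knight.
Uma is a knave.
Alice is a knave.

Verification:
- Dave (knave) says "Alice and I are different types" - this is FALSE (a lie) because Dave is a knave and Alice is a knave.
- Carol (knight) says "Uma always lies" - this is TRUE because Uma is a knave.
- Uma (knave) says "Dave and I are different types" - this is FALSE (a lie) because Uma is a knave and Dave is a knave.
- Alice (knave) says "Uma and I are different types" - this is FALSE (a lie) because Alice is a knave and Uma is a knave.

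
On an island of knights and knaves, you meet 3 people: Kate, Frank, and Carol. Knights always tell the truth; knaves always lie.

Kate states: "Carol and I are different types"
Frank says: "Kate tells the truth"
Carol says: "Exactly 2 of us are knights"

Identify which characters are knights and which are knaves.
Kate is a knave.
Frank is a knave.
Carol is a knave.

Verification:
- Kate (knave) says "Carol and I are different types" - this is FALSE (a lie) because Kate is a knave and Carol is a knave.
- Frank (knave) says "Kate tells the truth" - this is FALSE (a lie) because Kate is a knave.
- Carol (knave) says "Exactly 2 of us are knights" - this is FALSE (a lie) because there are 0 knights.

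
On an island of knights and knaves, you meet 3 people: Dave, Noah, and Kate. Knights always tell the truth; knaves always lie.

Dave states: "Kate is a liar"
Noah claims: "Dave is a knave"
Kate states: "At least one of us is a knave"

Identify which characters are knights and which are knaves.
Dave is a knave.
Noah is a knight.
Kate is a knight.

Verification:
- Dave (knave) says "Kate is a liar" - this is FALSE (a lie) because Kate is a knight.
- Noah (knight) says "Dave is a knave" - this is TRUE because Dave is a knave.
- Kate (knight) says "At least one of us is a knave" - this is TRUE because Dave is a knave.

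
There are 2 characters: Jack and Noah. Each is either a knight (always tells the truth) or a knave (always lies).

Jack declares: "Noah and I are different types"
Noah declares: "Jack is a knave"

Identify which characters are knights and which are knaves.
Jack is a knight.
Noah is a knave.

Verification:
- Jack (knight) says "Noah and I are different types" - this is TRUE because Jack is a knight and Noah is a knave.
- Noah (knave) says "Jack is a knave" - this is FALSE (a lie) because Jack is a knight.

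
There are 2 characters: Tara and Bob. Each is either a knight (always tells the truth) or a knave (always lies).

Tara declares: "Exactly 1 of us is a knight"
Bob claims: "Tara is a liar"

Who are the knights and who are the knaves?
Tara is a knight.
Bob is a knave.

Verification:
- Tara (knight) says "Exactly 1 of us is a knight" - this is TRUE because there are 1 knights.
- Bob (knave) says "Tara is a liar" - this is FALSE (a lie) because Tara is a knight.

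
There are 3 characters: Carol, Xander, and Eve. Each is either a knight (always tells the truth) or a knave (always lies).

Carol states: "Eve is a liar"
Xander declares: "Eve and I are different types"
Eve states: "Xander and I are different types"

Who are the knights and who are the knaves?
Carol is a knight.
Xander is a knave.
Eve is a knave.

Verification:
- Carol (knight) says "Eve is a liar" - this is TRUE because Eve is a knave.
- Xander (knave) says "Eve and I are different types" - this is FALSE (a lie) because Xander is a knave and Eve is a knave.
- Eve (knave) says "Xander and I are different types" - this is FALSE (a lie) because Eve is a knave and Xander is a knave.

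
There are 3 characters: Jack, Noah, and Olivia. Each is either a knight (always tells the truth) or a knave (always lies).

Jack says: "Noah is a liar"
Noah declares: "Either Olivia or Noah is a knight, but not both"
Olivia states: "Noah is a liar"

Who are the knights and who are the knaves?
Jack is a knave.
Noah is a knight.
Olivia is a knave.

Verification:
- Jack (knave) says "Noah is a liar" - this is FALSE (a lie) because Noah is a knight.
- Noah (knight) says "Either Olivia or Noah is a knight, but not both" - this is TRUE because Olivia is a knave and Noah is a knight.
- Olivia (knave) says "Noah is a liar" - this is FALSE (a lie) because Noah is a knight.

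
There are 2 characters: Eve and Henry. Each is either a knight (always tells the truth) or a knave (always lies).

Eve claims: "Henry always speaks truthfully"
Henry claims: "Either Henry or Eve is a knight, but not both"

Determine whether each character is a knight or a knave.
Eve is a knave.
Henry is a knave.

Verification:
- Eve (knave) says "Henry always speaks truthfully" - this is FALSE (a lie) because Henry is a knave.
- Henry (knave) says "Either Henry or Eve is a knight, but not both" - this is FALSE (a lie) because Henry is a knave and Eve is a knave.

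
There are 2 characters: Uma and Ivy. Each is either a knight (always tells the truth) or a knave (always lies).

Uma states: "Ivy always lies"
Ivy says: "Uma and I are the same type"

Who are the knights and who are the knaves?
Uma is a knight.
Ivy is a knave.

Verification:
- Uma (knight) says "Ivy always lies" - this is TRUE because Ivy is a knave.
- Ivy (knave) says "Uma and I are the same type" - this is FALSE (a lie) because Ivy is a knave and Uma is a knight.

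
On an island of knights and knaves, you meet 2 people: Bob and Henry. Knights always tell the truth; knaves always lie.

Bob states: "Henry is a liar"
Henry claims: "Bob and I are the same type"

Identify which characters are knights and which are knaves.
Bob is a knight.
Henry is a knave.

Verification:
- Bob (knight) says "Henry is a liar" - this is TRUE because Henry is a knave.
- Henry (knave) says "Bob and I are the same type" - this is FALSE (a lie) because Henry is a knave and Bob is a knight.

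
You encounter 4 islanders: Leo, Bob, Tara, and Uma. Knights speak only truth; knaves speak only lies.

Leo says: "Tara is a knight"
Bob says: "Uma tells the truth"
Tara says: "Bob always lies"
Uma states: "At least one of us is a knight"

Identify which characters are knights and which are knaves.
Leo is a knave.
Bob is a knight.
Tara is a knave.
Uma is a knight.

Verification:
- Leo (knave) says "Tara is a knight" - this is FALSE (a lie) because Tara is a knave.
- Bob (knight) says "Uma tells the truth" - this is TRUE because Uma is a knight.
- Tara (knave) says "Bob always lies" - this is FALSE (a lie) because Bob is a knight.
- Uma (knight) says "At least one of us is a knight" - this is TRUE because Bob and Uma are knights.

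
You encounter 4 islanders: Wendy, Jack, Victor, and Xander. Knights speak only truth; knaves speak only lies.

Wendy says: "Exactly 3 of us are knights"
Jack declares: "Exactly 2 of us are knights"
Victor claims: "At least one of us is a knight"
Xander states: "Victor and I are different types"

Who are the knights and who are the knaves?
Wendy is a knave.
Jack is a knave.
Victor is a knave.
Xander is a knave.

Verification:
- Wendy (knave) says "Exactly 3 of us are knights" - this is FALSE (a lie) because there are 0 knights.
- Jack (knave) says "Exactly 2 of us are knights" - this is FALSE (a lie) because there are 0 knights.
- Victor (knave) says "At least one of us is a knight" - this is FALSE (a lie) because no one is a knight.
- Xander (knave) says "Victor and I are different types" - this is FALSE (a lie) because Xander is a knave and Victor is a knave.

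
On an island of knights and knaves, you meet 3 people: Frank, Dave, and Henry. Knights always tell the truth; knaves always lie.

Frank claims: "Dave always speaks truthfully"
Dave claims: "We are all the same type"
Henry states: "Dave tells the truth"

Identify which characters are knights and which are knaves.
Frank is a knight.
Dave is a knight.
Henry is a knight.

Verification:
- Frank (knight) says "Dave always speaks truthfully" - this is TRUE because Dave is a knight.
- Dave (knight) says "We are all the same type" - this is TRUE because Frank, Dave, and Henry are knights.
- Henry (knight) says "Dave tells the truth" - this is TRUE because Dave is a knight.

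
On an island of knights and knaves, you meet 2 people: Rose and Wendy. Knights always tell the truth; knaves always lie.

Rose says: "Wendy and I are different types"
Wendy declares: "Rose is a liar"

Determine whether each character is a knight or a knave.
Rose is a knight.
Wendy is a knave.

Verification:
- Rose (knight) says "Wendy and I are different types" - this is TRUE because Rose is a knight and Wendy is a knave.
- Wendy (knave) says "Rose is a liar" - this is FALSE (a lie) because Rose is a knight.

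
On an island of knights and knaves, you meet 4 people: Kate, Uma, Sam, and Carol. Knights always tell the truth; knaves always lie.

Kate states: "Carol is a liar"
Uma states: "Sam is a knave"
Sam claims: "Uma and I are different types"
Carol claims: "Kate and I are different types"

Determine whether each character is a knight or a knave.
Kate is a knave.
Uma is a knave.
Sam is a knight.
Carol is a knight.

Verification:
- Kate (knave) says "Carol is a liar" - this is FALSE (a lie) because Carol is a knight.
- Uma (knave) says "Sam is a knave" - this is FALSE (a lie) because Sam is a knight.
- Sam (knight) says "Uma and I are different types" - this is TRUE because Sam is a knight and Uma is a knave.
- Carol (knight) says "Kate and I are different types" - this is TRUE because Carol is a knight and Kate is a knave.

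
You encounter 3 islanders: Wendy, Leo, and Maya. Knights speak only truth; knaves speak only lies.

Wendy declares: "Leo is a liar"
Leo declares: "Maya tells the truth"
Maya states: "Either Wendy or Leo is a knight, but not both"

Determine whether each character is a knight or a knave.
Wendy is a knave.
Leo is a knight.
Maya is a knight.

Verification:
- Wendy (knave) says "Leo is a liar" - this is FALSE (a lie) because Leo is a knight.
- Leo (knight) says "Maya tells the truth" - this is TRUE because Maya is a knight.
- Maya (knight) says "Either Wendy or Leo is a knight, but not both" - this is TRUE because Wendy is a knave and Leo is a knight.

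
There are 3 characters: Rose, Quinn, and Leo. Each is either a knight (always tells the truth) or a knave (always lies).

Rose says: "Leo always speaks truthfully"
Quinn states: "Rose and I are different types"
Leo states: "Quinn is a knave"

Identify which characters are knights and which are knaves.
Rose is a knave.
Quinn is a knight.
Leo is a knave.

Verification:
- Rose (knave) says "Leo always speaks truthfully" - this is FALSE (a lie) because Leo is a knave.
- Quinn (knight) says "Rose and I are different types" - this is TRUE because Quinn is a knight and Rose is a knave.
- Leo (knave) says "Quinn is a knave" - this is FALSE (a lie) because Quinn is a knight.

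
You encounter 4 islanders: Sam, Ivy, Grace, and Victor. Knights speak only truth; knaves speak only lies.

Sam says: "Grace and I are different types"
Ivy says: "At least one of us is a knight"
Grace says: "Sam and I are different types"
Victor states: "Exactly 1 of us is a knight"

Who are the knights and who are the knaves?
Sam is a knave.
Ivy is a knave.
Grace is a knave.
Victor is a knave.

Verification:
- Sam (knave) says "Grace and I are different types" - this is FALSE (a lie) because Sam is a knave and Grace is a knave.
- Ivy (knave) says "At least one of us is a knight" - this is FALSE (a lie) because no one is a knight.
- Grace (knave) says "Sam and I are different types" - this is FALSE (a lie) because Grace is a knave and Sam is a knave.
- Victor (knave) says "Exactly 1 of us is a knight" - this is FALSE (a lie) because there are 0 knights.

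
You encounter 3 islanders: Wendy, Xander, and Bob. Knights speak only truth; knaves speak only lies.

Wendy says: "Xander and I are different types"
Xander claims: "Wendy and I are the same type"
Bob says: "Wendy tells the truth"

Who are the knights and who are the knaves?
Wendy is a knight.
Xander is a knave.
Bob is a knight.

Verification:
- Wendy (knight) says "Xander and I are different types" - this is TRUE because Wendy is a knight and Xander is a knave.
- Xander (knave) says "Wendy and I are the same type" - this is FALSE (a lie) because Xander is a knave and Wendy is a knight.
- Bob (knight) says "Wendy tells the truth" - this is TRUE because Wendy is a knight.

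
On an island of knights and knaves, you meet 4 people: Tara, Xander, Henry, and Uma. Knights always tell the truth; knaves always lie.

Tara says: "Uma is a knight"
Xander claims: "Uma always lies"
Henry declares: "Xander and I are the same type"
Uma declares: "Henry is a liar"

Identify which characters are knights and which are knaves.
Tara is a knave.
Xander is a knight.
Henry is a knight.
Uma is a knave.

Verification:
- Tara (knave) says "Uma is a knight" - this is FALSE (a lie) because Uma is a knave.
- Xander (knight) says "Uma always lies" - this is TRUE because Uma is a knave.
- Henry (knight) says "Xander and I are the same type" - this is TRUE because Henry is a knight and Xander is a knight.
- Uma (knave) says "Henry is a liar" - this is FALSE (a lie) because Henry is a knight.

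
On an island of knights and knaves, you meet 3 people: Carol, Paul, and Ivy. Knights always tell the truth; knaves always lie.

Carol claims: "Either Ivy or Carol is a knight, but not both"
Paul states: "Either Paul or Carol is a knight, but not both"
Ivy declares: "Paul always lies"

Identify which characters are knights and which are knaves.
Carol is a knave.
Paul is a knight.
Ivy is a knave.

Verification:
- Carol (knave) says "Either Ivy or Carol is a knight, but not both" - this is FALSE (a lie) because Ivy is a knave and Carol is a knave.
- Paul (knight) says "Either Paul or Carol is a knight, but not both" - this is TRUE because Paul is a knight and Carol is a knave.
- Ivy (knave) says "Paul always lies" - this is FALSE (a lie) because Paul is a knight.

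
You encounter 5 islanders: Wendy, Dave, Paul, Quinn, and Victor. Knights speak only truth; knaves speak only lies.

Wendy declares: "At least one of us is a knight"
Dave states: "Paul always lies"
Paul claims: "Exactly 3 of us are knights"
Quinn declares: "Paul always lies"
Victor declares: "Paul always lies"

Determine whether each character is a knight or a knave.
Wendy is a knight.
Dave is a knight.
Paul is a knave.
Quinn is a knight.
Victor is a knight.

Verification:
- Wendy (knight) says "At least one of us is a knight" - this is TRUE because Wendy, Dave, Quinn, and Victor are knights.
- Dave (knight) says "Paul always lies" - this is TRUE because Paul is a knave.
- Paul (knave) says "Exactly 3 of us are knights" - this is FALSE (a lie) because there are 4 knights.
- Quinn (knight) says "Paul always lies" - this is TRUE because Paul is a knave.
- Victor (knight) says "Paul always lies" - this is TRUE because Paul is a knave.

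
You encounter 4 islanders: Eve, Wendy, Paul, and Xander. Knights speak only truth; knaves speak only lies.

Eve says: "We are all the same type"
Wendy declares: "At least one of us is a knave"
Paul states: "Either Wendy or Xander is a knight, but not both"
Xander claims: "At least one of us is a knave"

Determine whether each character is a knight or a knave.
Eve is a knave.
Wendy is a knight.
Paul is a knave.
Xander is a knight.

Verification:
- Eve (knave) says "We are all the same type" - this is FALSE (a lie) because Wendy and Xander are knights and Eve and Paul are knaves.
- Wendy (knight) says "At least one of us is a knave" - this is TRUE because Eve and Paul are knaves.
- Paul (knave) says "Either Wendy or Xander is a knight, but not both" - this is FALSE (a lie) because Wendy is a knight and Xander is a knight.
- Xander (knight) says "At least one of us is a knave" - this is TRUE because Eve and Paul are knaves.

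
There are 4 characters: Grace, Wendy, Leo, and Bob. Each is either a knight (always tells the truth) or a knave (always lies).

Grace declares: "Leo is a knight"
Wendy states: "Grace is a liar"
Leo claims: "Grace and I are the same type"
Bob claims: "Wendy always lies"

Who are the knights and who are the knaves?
Grace is a knight.
Wendy is a knave.
Leo is a knight.
Bob is a knight.

Verification:
- Grace (knight) says "Leo is a knight" - this is TRUE because Leo is a knight.
- Wendy (knave) says "Grace is a liar" - this is FALSE (a lie) because Grace is a knight.
- Leo (knight) says "Grace and I are the same type" - this is TRUE because Leo is a knight and Grace is a knight.
- Bob (knight) says "Wendy always lies" - this is TRUE because Wendy is a knave.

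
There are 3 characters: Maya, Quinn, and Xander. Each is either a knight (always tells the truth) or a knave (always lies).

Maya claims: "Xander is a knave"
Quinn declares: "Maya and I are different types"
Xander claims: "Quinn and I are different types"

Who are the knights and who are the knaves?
Maya is a knave.
Quinn is a knave.
Xander is a knight.

Verification:
- Maya (knave) says "Xander is a knave" - this is FALSE (a lie) because Xander is a knight.
- Quinn (knave) says "Maya and I are different types" - this is FALSE (a lie) because Quinn is a knave and Maya is a knave.
- Xander (knight) says "Quinn and I are different types" - this is TRUE because Xander is a knight and Quinn is a knave.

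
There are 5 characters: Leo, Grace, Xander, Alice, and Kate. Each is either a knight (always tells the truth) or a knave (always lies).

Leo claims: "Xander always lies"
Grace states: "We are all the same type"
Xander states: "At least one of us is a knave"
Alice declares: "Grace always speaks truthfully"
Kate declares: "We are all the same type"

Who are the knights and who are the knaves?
Leo is a knave.
Grace is a knave.
Xander is a knight.
Alice is a knave.
Kate is a knave.

Verification:
- Leo (knave) says "Xander always lies" - this is FALSE (a lie) because Xander is a knight.
- Grace (knave) says "We are all the same type" - this is FALSE (a lie) because Xander is a knight and Leo, Grace, Alice, and Kate are knaves.
- Xander (knight) says "At least one of us is a knave" - this is TRUE because Leo, Grace, Alice, and Kate are knaves.
- Alice (knave) says "Grace always speaks truthfully" - this is FALSE (a lie) because Grace is a knave.
- Kate (knave) says "We are all the same type" - this is FALSE (a lie) because Xander is a knight and Leo, Grace, Alice, and Kate are knaves.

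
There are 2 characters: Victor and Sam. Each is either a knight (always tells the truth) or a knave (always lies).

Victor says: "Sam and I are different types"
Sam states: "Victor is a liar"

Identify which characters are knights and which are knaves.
Victor is a knight.
Sam is a knave.

Verification:
- Victor (knight) says "Sam and I are different types" - this is TRUE because Victor is a knight and Sam is a knave.
- Sam (knave) says "Victor is a liar" - this is FALSE (a lie) because Victor is a knight.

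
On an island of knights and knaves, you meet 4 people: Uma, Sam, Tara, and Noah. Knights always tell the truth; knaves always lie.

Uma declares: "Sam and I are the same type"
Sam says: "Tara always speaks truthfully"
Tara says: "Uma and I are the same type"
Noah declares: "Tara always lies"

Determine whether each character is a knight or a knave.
Uma is a knight.
Sam is a knight.
Tara is a knight.
Noah is a knave.

Verification:
- Uma (knight) says "Sam and I are the same type" - this is TRUE because Uma is a knight and Sam is a knight.
- Sam (knight) says "Tara always speaks truthfully" - this is TRUE because Tara is a knight.
- Tara (knight) says "Uma and I are the same type" - this is TRUE because Tara is a knight and Uma is a knight.
- Noah (knave) says "Tara always lies" - this is FALSE (a lie) because Tara is a knight.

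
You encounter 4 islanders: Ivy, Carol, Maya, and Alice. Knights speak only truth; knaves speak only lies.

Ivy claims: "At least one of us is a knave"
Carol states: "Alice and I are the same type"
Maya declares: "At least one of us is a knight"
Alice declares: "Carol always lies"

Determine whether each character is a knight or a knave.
Ivy is a knight.
Carol is a knave.
Maya is a knight.
Alice is a knight.

Verification:
- Ivy (knight) says "At least one of us is a knave" - this is TRUE because Carol is a knave.
- Carol (knave) says "Alice and I are the same type" - this is FALSE (a lie) because Carol is a knave and Alice is a knight.
- Maya (knight) says "At least one of us is a knight" - this is TRUE because Ivy, Maya, and Alice are knights.
- Alice (knight) says "Carol always lies" - this is TRUE because Carol is a knave.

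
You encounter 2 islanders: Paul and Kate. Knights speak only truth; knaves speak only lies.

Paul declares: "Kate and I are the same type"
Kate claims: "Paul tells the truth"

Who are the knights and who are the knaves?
Paul is a knight.
Kate is a knight.

Verification:
- Paul (knight) says "Kate and I are the same type" - this is TRUE because Paul is a knight and Kate is a knight.
- Kate (knight) says "Paul tells the truth" - this is TRUE because Paul is a knight.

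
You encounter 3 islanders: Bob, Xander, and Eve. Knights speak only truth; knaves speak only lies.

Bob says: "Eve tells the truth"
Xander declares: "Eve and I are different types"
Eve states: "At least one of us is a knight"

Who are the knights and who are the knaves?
Bob is a knave.
Xander is a knave.
Eve is a knave.

Verification:
- Bob (knave) says "Eve tells the truth" - this is FALSE (a lie) because Eve is a knave.
- Xander (knave) says "Eve and I are different types" - this is FALSE (a lie) because Xander is a knave and Eve is a knave.
- Eve (knave) says "At least one of us is a knight" - this is FALSE (a lie) because no one is a knight.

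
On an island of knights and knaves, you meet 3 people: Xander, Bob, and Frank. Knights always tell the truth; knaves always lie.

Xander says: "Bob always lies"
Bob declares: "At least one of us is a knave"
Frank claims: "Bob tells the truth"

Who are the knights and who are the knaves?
Xander is a knave.
Bob is a knight.
Frank is a knight.

Verification:
- Xander (knave) says "Bob always lies" - this is FALSE (a lie) because Bob is a knight.
- Bob (knight) says "At least one of us is a knave" - this is TRUE because Xander is a knave.
- Frank (knight) says "Bob tells the truth" - this is TRUE because Bob is a knight.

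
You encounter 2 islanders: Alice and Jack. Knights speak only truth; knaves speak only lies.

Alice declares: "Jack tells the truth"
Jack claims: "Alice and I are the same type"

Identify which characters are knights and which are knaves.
Alice is a knight.
Jack is a knight.

Verification:
- Alice (knight) says "Jack tells the truth" - this is TRUE because Jack is a knight.
- Jack (knight) says "Alice and I are the same type" - this is TRUE because Jack is a knight and Alice is a knight.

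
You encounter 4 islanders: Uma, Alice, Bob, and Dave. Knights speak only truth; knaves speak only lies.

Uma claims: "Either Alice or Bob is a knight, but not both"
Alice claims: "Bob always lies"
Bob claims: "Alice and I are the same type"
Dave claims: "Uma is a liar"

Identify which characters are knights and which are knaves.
Uma is a knight.
Alice is a knight.
Bob is a knave.
Dave is a knave.

Verification:
- Uma (knight) says "Either Alice or Bob is a knight, but not both" - this is TRUE because Alice is a knight and Bob is a knave.
- Alice (knight) says "Bob always lies" - this is TRUE because Bob is a knave.
- Bob (knave) says "Alice and I are the same type" - this is FALSE (a lie) because Bob is a knave and Alice is a knight.
- Dave (knave) says "Uma is a liar" - this is FALSE (a lie) because Uma is a knight.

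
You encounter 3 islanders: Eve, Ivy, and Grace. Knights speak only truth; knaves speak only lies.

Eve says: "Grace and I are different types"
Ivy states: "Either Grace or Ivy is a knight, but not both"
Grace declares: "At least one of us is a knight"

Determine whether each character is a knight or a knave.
Eve is a knave.
Ivy is a knave.
Grace is a knave.

Verification:
- Eve (knave) says "Grace and I are different types" - this is FALSE (a lie) because Eve is a knave and Grace is a knave.
- Ivy (knave) says "Either Grace or Ivy is a knight, but not both" - this is FALSE (a lie) because Grace is a knave and Ivy is a knave.
- Grace (knave) says "At least one of us is a knight" - this is FALSE (a lie) because no one is a knight.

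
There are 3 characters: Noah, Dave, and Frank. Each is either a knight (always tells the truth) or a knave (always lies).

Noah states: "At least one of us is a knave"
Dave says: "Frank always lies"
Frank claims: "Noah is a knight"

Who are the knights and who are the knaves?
Noah is a knight.
Dave is a knave.
Frank is a knight.

Verification:
- Noah (knight) says "At least one of us is a knave" - this is TRUE because Dave is a knave.
- Dave (knave) says "Frank always lies" - this is FALSE (a lie) because Frank is a knight.
- Frank (knight) says "Noah is a knight" - this is TRUE because Noah is a knight.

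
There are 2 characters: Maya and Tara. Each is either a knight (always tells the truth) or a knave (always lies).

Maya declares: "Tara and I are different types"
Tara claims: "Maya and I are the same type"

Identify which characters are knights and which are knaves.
Maya is a knight.
Tara is a knave.

Verification:
- Maya (knight) says "Tara and I are different types" - this is TRUE because Maya is a knight and Tara is a knave.
- Tara (knave) says "Maya and I are the same type" - this is FALSE (a lie) because Tara is a knave and Maya is a knight.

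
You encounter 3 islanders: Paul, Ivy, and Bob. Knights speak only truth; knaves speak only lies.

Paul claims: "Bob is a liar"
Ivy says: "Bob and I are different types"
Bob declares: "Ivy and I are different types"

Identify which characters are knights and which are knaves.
Paul is a knight.
Ivy is a knave.
Bob is a knave.

Verification:
- Paul (knight) says "Bob is a liar" - this is TRUE because Bob is a knave.
- Ivy (knave) says "Bob and I are different types" - this is FALSE (a lie) because Ivy is a knave and Bob is a knave.
- Bob (knave) says "Ivy and I are different types" - this is FALSE (a lie) because Bob is a knave and Ivy is a knave.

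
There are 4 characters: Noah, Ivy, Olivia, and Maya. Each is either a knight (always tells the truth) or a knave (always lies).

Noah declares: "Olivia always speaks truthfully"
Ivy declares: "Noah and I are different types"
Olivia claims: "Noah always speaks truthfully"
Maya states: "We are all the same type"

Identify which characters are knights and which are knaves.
Noah is a knave.
Ivy is a knight.
Olivia is a knave.
Maya is a knave.

Verification:
- Noah (knave) says "Olivia always speaks truthfully" - this is FALSE (a lie) because Olivia is a knave.
- Ivy (knight) says "Noah and I are different types" - this is TRUE because Ivy is a knight and Noah is a knave.
- Olivia (knave) says "Noah always speaks truthfully" - this is FALSE (a lie) because Noah is a knave.
- Maya (knave) says "We are all the same type" - this is FALSE (a lie) because Ivy is a knight and Noah, Olivia, and Maya are knaves.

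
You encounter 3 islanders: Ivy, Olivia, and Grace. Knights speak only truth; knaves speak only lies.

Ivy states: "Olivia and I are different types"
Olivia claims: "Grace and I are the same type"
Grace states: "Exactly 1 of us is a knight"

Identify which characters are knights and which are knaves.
Ivy is a knave.
Olivia is a knave.
Grace is a knight.

Verification:
- Ivy (knave) says "Olivia and I are different types" - this is FALSE (a lie) because Ivy is a knave and Olivia is a knave.
- Olivia (knave) says "Grace and I are the same type" - this is FALSE (a lie) because Olivia is a knave and Grace is a knight.
- Grace (knight) says "Exactly 1 of us is a knight" - this is TRUE because there are 1 knights.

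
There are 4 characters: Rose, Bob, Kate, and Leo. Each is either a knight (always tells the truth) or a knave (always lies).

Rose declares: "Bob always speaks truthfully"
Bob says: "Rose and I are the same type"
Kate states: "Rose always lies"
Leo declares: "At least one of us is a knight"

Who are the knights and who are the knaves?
Rose is a knight.
Bob is a knight.
Kate is a knave.
Leo is a knight.

Verification:
- Rose (knight) says "Bob always speaks truthfully" - this is TRUE because Bob is a knight.
- Bob (knight) says "Rose and I are the same type" - this is TRUE because Bob is a knight and Rose is a knight.
- Kate (knave) says "Rose always lies" - this is FALSE (a lie) because Rose is a knight.
- Leo (knight) says "At least one of us is a knight" - this is TRUE because Rose, Bob, and Leo are knights.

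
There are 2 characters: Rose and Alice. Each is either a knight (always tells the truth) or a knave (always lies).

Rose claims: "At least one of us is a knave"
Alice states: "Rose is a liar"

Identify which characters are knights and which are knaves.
Rose is a knight.
Alice is a knave.

Verification:
- Rose (knight) says "At least one of us is a knave" - this is TRUE because Alice is a knave.
- Alice (knave) says "Rose is a liar" - this is FALSE (a lie) because Rose is a knight.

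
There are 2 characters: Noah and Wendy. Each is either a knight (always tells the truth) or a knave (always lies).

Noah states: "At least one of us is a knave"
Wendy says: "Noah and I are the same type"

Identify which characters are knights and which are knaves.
Noah is a knight.
Wendy is a knave.

Verification:
- Noah (knight) says "At least one of us is a knave" - this is TRUE because Wendy is a knave.
- Wendy (knave) says "Noah and I are the same type" - this is FALSE (a lie) because Wendy is a knave and Noah is a knight.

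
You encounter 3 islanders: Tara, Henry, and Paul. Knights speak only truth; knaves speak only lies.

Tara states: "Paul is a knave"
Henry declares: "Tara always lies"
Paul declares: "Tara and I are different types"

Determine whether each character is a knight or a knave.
Tara is a knave.
Henry is a knight.
Paul is a knight.

Verification:
- Tara (knave) says "Paul is a knave" - this is FALSE (a lie) because Paul is a knight.
- Henry (knight) says "Tara always lies" - this is TRUE because Tara is a knave.
- Paul (knight) says "Tara and I are different types" - this is TRUE because Paul is a knight and Tara is a knave.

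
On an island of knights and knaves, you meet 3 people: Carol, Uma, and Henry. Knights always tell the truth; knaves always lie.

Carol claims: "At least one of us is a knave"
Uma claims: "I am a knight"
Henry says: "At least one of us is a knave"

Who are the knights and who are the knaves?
Carol is a knight.
Uma is a knave.
Henry is a knight.

Verification:
- Carol (knight) says "At least one of us is a knave" - this is TRUE because Uma is a knave.
- Uma (knave) says "I am a knight" - this is FALSE (a lie) because Uma is a knave.
- Henry (knight) says "At least one of us is a knave" - this is TRUE because Uma is a knave.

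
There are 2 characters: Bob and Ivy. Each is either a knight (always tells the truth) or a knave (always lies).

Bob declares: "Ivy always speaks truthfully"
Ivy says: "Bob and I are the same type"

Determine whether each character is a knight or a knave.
Bob is a knight.
Ivy is a knight.

Verification:
- Bob (knight) says "Ivy always speaks truthfully" - this is TRUE because Ivy is a knight.
- Ivy (knight) says "Bob and I are the same type" - this is TRUE because Ivy is a knight and Bob is a knight.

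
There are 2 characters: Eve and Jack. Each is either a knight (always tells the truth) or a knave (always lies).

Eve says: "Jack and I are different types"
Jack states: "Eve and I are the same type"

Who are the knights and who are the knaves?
Eve is a knight.
Jack is a knave.

Verification:
- Eve (knight) says "Jack and I are different types" - this is TRUE because Eve is a knight and Jack is a knave.
- Jack (knave) says "Eve and I are the same type" - this is FALSE (a lie) because Jack is a knave and Eve is a knight.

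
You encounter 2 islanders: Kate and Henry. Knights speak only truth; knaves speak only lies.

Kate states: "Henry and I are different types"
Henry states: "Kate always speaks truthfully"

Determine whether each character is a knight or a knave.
Kate is a knave.
Henry is a knave.

Verification:
- Kate (knave) says "Henry and I are different types" - this is FALSE (a lie) because Kate is a knave and Henry is a knave.
- Henry (knave) says "Kate always speaks truthfully" - this is FALSE (a lie) because Kate is a knave.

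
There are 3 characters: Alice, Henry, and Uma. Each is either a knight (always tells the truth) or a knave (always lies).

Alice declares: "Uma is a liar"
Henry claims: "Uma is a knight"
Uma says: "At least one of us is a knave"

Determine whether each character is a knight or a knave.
Alice is a knave.
Henry is a knight.
Uma is a knight.

Verification:
- Alice (knave) says "Uma is a liar" - this is FALSE (a lie) because Uma is a knight.
- Henry (knight) says "Uma is a knight" - this is TRUE because Uma is a knight.
- Uma (knight) says "At least one of us is a knave" - this is TRUE because Alice is a knave.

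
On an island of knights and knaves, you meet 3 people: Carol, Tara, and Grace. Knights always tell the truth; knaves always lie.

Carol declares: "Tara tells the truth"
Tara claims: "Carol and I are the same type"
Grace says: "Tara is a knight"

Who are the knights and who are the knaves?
Carol is a knight.
Tara is a knight.
Grace is a knight.

Verification:
- Carol (knight) says "Tara tells the truth" - this is TRUE because Tara is a knight.
- Tara (knight) says "Carol and I are the same type" - this is TRUE because Tara is a knight and Carol is a knight.
- Grace (knight) says "Tara is a knight" - this is TRUE because Tara is a knight.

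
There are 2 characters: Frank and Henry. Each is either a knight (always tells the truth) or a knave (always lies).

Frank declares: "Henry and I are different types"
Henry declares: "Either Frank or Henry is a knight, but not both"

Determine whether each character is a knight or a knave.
Frank is a knave.
Henry is a knave.

Verification:
- Frank (knave) says "Henry and I are different types" - this is FALSE (a lie) because Frank is a knave and Henry is a knave.
- Henry (knave) says "Either Frank or Henry is a knight, but not both" - this is FALSE (a lie) because Frank is a knave and Henry is a knave.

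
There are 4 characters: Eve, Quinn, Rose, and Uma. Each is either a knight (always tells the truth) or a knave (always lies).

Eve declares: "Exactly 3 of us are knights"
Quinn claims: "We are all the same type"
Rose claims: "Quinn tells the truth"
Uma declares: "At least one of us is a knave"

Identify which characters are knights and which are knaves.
Eve is a knave.
Quinn is a knave.
Rose is a knave.
Uma is a knight.

Verification:
- Eve (knave) says "Exactly 3 of us are knights" - this is FALSE (a lie) because there are 1 knights.
- Quinn (knave) says "We are all the same type" - this is FALSE (a lie) because Uma is a knight and Eve, Quinn, and Rose are knaves.
- Rose (knave) says "Quinn tells the truth" - this is FALSE (a lie) because Quinn is a knave.
- Uma (knight) says "At least one of us is a knave" - this is TRUE because Eve, Quinn, and Rose are knaves.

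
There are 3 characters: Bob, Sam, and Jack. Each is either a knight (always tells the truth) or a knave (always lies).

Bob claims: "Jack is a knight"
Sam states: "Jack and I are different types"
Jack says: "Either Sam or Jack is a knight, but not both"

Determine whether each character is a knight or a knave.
Bob is a knave.
Sam is a knave.
Jack is a knave.

Verification:
- Bob (knave) says "Jack is a knight" - this is FALSE (a lie) because Jack is a knave.
- Sam (knave) says "Jack and I are different types" - this is FALSE (a lie) because Sam is a knave and Jack is a knave.
- Jack (knave) says "Either Sam or Jack is a knight, but not both" - this is FALSE (a lie) because Sam is a knave and Jack is a knave.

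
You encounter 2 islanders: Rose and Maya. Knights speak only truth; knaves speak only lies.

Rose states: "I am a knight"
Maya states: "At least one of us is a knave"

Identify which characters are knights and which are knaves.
Rose is a knave.
Maya is a knight.

Verification:
- Rose (knave) says "I am a knight" - this is FALSE (a lie) because Rose is a knave.
- Maya (knight) says "At least one of us is a knave" - this is TRUE because Rose is a knave.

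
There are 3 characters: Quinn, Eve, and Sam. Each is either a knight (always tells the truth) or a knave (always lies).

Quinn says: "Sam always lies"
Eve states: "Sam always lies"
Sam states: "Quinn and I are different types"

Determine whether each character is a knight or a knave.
Quinn is a knave.
Eve is a knave.
Sam is a knight.

Verification:
- Quinn (knave) says "Sam always lies" - this is FALSE (a lie) because Sam is a knight.
- Eve (knave) says "Sam always lies" - this is FALSE (a lie) because Sam is a knight.
- Sam (knight) says "Quinn and I are different types" - this is TRUE because Sam is a knight and Quinn is a knave.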